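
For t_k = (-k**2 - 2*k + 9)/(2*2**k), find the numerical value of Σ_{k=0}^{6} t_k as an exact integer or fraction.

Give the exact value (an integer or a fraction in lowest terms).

Σ = 585/128

t_(k+1)/t_k = (k**2 + 4*k - 6)/(2*(k**2 + 2*k - 9)).
Take A(k)=1/2, B(k)=1, C(k)=k**2 + 2*k - 9.
Solve (1/2)·f(k+1) − (1)·f(k) = k**2 + 2*k - 9.
From deg A=0, deg B=0, deg C=2: d=2.
Coefficient equations give f(k) = -2*(k**2 + 4*k - 4).
So s_k = (B(k−1)f/C)·t_k = (-2*(k**2 + 4*k - 4)/(k**2 + 2*k - 9))·t_k = (k**2 + 4*k - 4)/2**k.
Verify: (-k**2 - 2*k + 9)/(2*2**k) matches t_k.
Sum = s_(7) − s_(0); s_(7) = 73/128, s_(0) = -4 ⇒ 585/128.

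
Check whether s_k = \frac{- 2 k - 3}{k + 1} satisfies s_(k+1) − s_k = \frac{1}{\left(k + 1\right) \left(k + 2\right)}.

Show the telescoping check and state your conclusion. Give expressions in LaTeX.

s_(k+1) = (-2*k - 5)/(k + 2)
s_(k+1) − s_k = 1/(k**2 + 3*k + 2)
(s_(k+1) − s_k) − t_k = 0

Valid: the claim telescopes to t_k.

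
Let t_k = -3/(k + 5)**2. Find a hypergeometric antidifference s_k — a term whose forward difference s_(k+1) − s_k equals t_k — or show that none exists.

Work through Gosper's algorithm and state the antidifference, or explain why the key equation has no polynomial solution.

Compute t_(k+1)/t_k: get (k + 5)**2/(k + 6)**2.
Take A(k)=k**2 + 10*k + 25, B(k)=k**2 + 12*k + 36, C(k)=1.
f must satisfy (k**2 + 10*k + 25)·f(k+1) − (k**2 + 10*k + 25)·f(k) = 1.
From deg A=2, deg B=2, deg C=0: d=0.
Write f(k) = c0. Then LHS − RHS = -1, requiring -1 = 0: contradictory. No certificate.

none (Gosper's algorithm certifies no s_k)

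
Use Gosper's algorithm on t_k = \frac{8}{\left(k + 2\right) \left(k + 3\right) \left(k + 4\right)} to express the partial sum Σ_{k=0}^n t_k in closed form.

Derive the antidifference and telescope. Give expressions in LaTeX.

r(k) = (k + 2)/(k + 5) after simplifying.
Gosper form: A/B · C(k+1)/C(k) with A=k + 2, B=k + 5, C=1.
Need (k + 2)·f(k+1) − (k + 4)·f(k) = 1.
d = 2 from the (1,1,0) case.
A polynomial solution: f(k) = k*(k + 5)/12.
Then R = B(k−1)f/C = k*(k + 4)*(k + 5)/12, so s_k = R(k)·t_k = 2*k*(k + 5)/(3*(k + 2)*(k + 3)).
s_(k+1) − s_k = 8/(k**3 + 9*k**2 + 26*k + 24) = t_k.
Σ_(k=0)^n t_k = s_(n+1) − s_(0) = (2*(n**2 + 7*n + 6)/(3*(n**2 + 7*n + 12))) − (0), i.e. 2*(n**2 + 7*n + 6)/(3*(n**2 + 7*n + 12)).

S(n) = \frac{2 \left(n^{2} + 7 n + 6\right)}{3 \left(n^{2} + 7 n + 12\right)}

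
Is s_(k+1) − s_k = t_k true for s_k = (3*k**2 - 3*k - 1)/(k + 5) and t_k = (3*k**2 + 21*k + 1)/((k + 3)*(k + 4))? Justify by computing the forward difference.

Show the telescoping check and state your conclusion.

Invalid: residual 2*(-27*k**2 - 119*k - 9)/(k**4 + 18*k**3 + 119*k**2 + 342*k + 360) ≠ 0.

s_(k+1) = (3*k**2 + 3*k - 1)/(k + 6)
s_(k+1) − s_k = (3*k**2 + 33*k + 1)/(k**2 + 11*k + 30)
(s_(k+1) − s_k) − t_k = 2*(-27*k**2 - 119*k - 9)/(k**4 + 18*k**3 + 119*k**2 + 342*k + 360)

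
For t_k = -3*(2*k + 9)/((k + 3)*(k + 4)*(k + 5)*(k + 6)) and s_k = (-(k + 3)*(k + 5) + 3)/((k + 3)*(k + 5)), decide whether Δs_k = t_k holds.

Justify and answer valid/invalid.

Valid: the claim telescopes to t_k.

s_(k+1) = (-(k + 4)*(k + 6) + 3)/((k + 4)*(k + 6))
s_(k+1) − s_k = 3*(-2*k - 9)/(k**4 + 18*k**3 + 119*k**2 + 342*k + 360)
(s_(k+1) − s_k) − t_k = 0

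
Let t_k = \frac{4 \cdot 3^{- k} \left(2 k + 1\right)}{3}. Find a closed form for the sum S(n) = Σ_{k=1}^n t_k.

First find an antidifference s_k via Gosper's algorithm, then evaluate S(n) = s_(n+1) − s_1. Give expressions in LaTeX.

S(n) = 4 \cdot 3^{- n - 1} \left(2 \cdot 3^{n} - n - 2\right)

t_(k+1)/t_k = (2*k + 3)/(3*(2*k + 1)).
Normal form (A,B,C) = (1/3, 1, k + 1/2).
f must satisfy (1/3)·f(k+1) − (1)·f(k) = k + 1/2.
Bound: deg f ≤ 1.
Solve for f: f(k) = -3*(k + 1)/2 (degree 1 ≤ 1).
Get s_k = R·t_k = 4*(-k - 1)/3**k with R(k) = B(k−1)f(k)/C(k) = -3*(k + 1)/(2*k + 1).
Verify: 4*(2*k + 1)/(3*3**k) matches t_k.
Σ_(k=1)^n t_k = s_(n+1) − s_(1) = (4*3**(-n - 1)*(-n - 2)) − (-8/3), i.e. 4*3**(-n - 1)*(2*3**n - n - 2).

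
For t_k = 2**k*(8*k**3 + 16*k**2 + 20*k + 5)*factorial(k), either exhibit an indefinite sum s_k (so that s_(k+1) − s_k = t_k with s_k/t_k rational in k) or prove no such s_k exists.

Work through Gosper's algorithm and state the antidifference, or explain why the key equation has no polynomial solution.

s_k = 2**k*(4*k**2 - 2*k + 1)*factorial(k)

Ratio r(k) = 2*(8*k**4 + 48*k**3 + 116*k**2 + 125*k + 49)/(8*k**3 + 16*k**2 + 20*k + 5).
Take A(k)=2*k + 2, B(k)=1, C(k)=k**3 + 2*k**2 + 5*k/2 + 5/8.
Solve (2*k + 2)·f(k+1) − (1)·f(k) = k**3 + 2*k**2 + 5*k/2 + 5/8.
Bound: deg f ≤ 2.
Coefficient equations give f(k) = (4*k**2 - 2*k + 1)/8.
R(k) = B(k−1)·f(k)/C(k) = (4*k**2 - 2*k + 1)/(8*k**3 + 16*k**2 + 20*k + 5); s_k = R·t_k = 2**k*(4*k**2 - 2*k + 1)*factorial(k).
s_(k+1) − s_k = 2**k*(8*k**3 + 16*k**2 + 20*k + 5)*factorial(k) = t_k.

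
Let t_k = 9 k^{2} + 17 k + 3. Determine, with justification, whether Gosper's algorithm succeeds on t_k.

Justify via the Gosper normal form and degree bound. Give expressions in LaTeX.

Ratio r(k) = (9*k**2 + 35*k + 29)/(9*k**2 + 17*k + 3).
Factor: A=1; B=1; C=k**2 + 17*k/9 + 1/3.
Need (1)·f(k+1) − (1)·f(k) = k**2 + 17*k/9 + 1/3.
From deg A=0, deg B=0, deg C=2: d=3.
Solving with deg f ≤ 3: f(k) = k*(k + 2)*(3*k - 2)/9.
R(k) = B(k−1)·f(k)/C(k) = k*(k + 2)*(3*k - 2)/(9*k**2 + 17*k + 3); s_k = R·t_k = k*(3*k**2 + 4*k - 4).
Δs = 9*k**2 + 17*k + 3, as required.

Yes. s_k = k \left(3 k^{2} + 4 k - 4\right).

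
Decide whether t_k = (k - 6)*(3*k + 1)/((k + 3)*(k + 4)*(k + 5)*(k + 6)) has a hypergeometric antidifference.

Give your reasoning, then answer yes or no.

Yes. s_k = k*(k**2 - 48*k + 7)/(20*(k**3 + 12*k**2 + 47*k + 60)).

Ratio r(k) = (k - 5)*(k + 3)*(3*k + 4)/((k - 6)*(k + 7)*(3*k + 1)).
Factor: A=k + 3; B=k + 7; C=k**2 - 17*k/3 - 2.
Solve (k + 3)·f(k+1) − (k + 6)·f(k) = k**2 - 17*k/3 - 2.
Bound: deg f ≤ 3.
A polynomial solution: f(k) = k*(k**2 - 48*k + 7)/60.
Then R = B(k−1)f/C = k*(k + 6)*(k**2 - 48*k + 7)/(20*(k - 6)*(3*k + 1)), so s_k = R(k)·t_k = k*(k**2 - 48*k + 7)/(20*(k**3 + 12*k**2 + 47*k + 60)).
Verify: (3*k**2 - 17*k - 6)/(k**4 + 18*k**3 + 119*k**2 + 342*k + 360) matches t_k.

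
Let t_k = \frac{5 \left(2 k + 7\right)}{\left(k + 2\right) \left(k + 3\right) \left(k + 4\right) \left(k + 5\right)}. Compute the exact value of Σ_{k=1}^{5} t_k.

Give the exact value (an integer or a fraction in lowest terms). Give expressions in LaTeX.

Σ = 13/48

r(k) = (k + 2)*(2*k + 9)/((k + 6)*(2*k + 7)) after simplifying.
So A=k + 2 and B=k + 6, with C=k + 7/2.
Need (k + 2)·f(k+1) − (k + 5)·f(k) = k + 7/2.
Bound: deg f ≤ 3.
Solving with deg f ≤ 3: f(k) = k*(k + 3)*(k + 6)/16.
Certificate R = B(k−1)f/C = k*(k + 3)*(k + 5)*(k + 6)/(8*(2*k + 7)) gives s_k = 5*k*(k + 6)/(8*(k**2 + 6*k + 8)).
s_(k+1) − s_k = 5*(2*k + 7)/(k**4 + 14*k**3 + 71*k**2 + 154*k + 120) = t_k.
Σ_(k=1)^(5) t_k = s_(6) − s_(1) = 9/16 − (7/24) = 13/48.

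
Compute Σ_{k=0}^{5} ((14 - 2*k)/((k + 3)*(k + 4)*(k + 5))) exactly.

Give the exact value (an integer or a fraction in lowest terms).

Σ = 19/45

t_(k+1)/t_k = (k - 6)*(k + 3)/((k - 7)*(k + 6)).
A = k + 3, B = k + 6, C = k - 7.
f must satisfy (k + 3)·f(k+1) − (k + 5)·f(k) = k - 7.
Degrees (1,1,1) ⇒ d ≤ 2.
Match coefficients ⇒ f(k) = -k*(k + 13)/6.
R(k) = B(k−1)·f(k)/C(k) = -k*(k + 5)*(k + 13)/(6*(k - 7)); s_k = R·t_k = k*(k + 13)/(3*(k + 3)*(k + 4)).
s_(k+1) − s_k = 2*(7 - k)/(k**3 + 12*k**2 + 47*k + 60) = t_k.
Telescoping: Σ = s_(6) − s_(0) = 19/45 − (0) = 19/45.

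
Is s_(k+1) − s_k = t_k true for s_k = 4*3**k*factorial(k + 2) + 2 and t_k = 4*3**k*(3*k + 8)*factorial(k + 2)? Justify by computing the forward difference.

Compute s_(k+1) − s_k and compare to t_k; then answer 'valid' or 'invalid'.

Valid: the claim telescopes to t_k.

s_(k+1) = 4*3**(k + 1)*factorial(k + 3) + 2
s_(k+1) − s_k = 4*3**k*(3*k + 8)*factorial(k + 2)
(s_(k+1) − s_k) − t_k = 0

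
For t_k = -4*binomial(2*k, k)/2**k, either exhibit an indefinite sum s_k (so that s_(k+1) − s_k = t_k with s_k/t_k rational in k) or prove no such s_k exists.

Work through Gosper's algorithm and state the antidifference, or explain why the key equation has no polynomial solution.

Compute t_(k+1)/t_k: get (2*k + 1)/(k + 1).
Take A(k)=2*k + 1, B(k)=k + 1, C(k)=1.
Set up (2*k + 1)·f(k+1) − (k)·f(k) − (1) = 0.
From deg A=1, deg B=1, deg C=0: d=-1.
Negative degree bound (-1): no f exists, t_k not Gosper-summable.

none — t_k is not Gosper-summable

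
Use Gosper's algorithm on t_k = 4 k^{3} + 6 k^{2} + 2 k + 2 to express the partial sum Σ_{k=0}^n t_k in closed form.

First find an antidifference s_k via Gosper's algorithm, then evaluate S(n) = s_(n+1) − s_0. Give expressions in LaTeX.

S(n) = n^{4} + 4 n^{3} + 5 n^{2} + 4 n + 2

Step 1: r(k) = (2*k**3 + 9*k**2 + 13*k + 7)/(2*k**3 + 3*k**2 + k + 1).
So A=1 and B=1, with C=k**3 + 3*k**2/2 + k/2 + 1/2.
f must satisfy (1)·f(k+1) − (1)·f(k) = k**3 + 3*k**2/2 + k/2 + 1/2.
From deg A=0, deg B=0, deg C=3: d=4.
A polynomial solution: f(k) = k*(k**3 - k + 2)/4.
So s_k = (B(k−1)f/C)·t_k = (k*(k**3 - k + 2)/(2*(2*k**3 + 3*k**2 + k + 1)))·t_k = k*(k**3 - k + 2).
Check: Δs_k = 4*k**3 + 6*k**2 + 2*k + 2. ✓
Telescope: S(n) = s_(n+1) − s_(0) = n**4 + 4*n**3 + 5*n**2 + 4*n + 2 − (0) = n**4 + 4*n**3 + 5*n**2 + 4*n + 2.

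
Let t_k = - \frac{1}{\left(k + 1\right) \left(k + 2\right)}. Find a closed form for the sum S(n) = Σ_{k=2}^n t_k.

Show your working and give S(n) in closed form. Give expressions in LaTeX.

Compute t_(k+1)/t_k: get (k + 1)/(k + 3).
So A=k + 1 and B=k + 3, with C=1.
Key eq: (k + 1)·f(k+1) = (k + 2)·f(k) + (1).
d = 1 from the (1,1,0) case.
A polynomial solution: f(k) = k.
Get s_k = R·t_k = -k/(k + 1) with R(k) = B(k−1)f(k)/C(k) = k*(k + 2).
Verify: -1/(k**2 + 3*k + 2) matches t_k.
s_(n+1) = (-n - 1)/(n + 2) and s_(2) = -2/3, so S(n) = (1 - n)/(3*(n + 2)).

S(n) = \frac{1 - n}{3 \left(n + 2\right)}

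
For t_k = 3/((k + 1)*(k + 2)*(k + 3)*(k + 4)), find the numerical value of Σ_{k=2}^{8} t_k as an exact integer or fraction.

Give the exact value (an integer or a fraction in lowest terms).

Σ = 7/440

r(k) = (k + 1)/(k + 5) after simplifying.
Take A(k)=k + 1, B(k)=k + 5, C(k)=1.
Set up (k + 1)·f(k+1) − (k + 4)·f(k) − (1) = 0.
deg f ≤ 3 (via 1,1,0).
Solving with deg f ≤ 3: f(k) = k*(k**2 + 6*k + 11)/18.
So s_k = (B(k−1)f/C)·t_k = (k*(k + 4)*(k**2 + 6*k + 11)/18)·t_k = k*(k**2 + 6*k + 11)/(6*(k + 1)*(k + 2)*(k + 3)).
Check: Δs_k = 3/(k**4 + 10*k**3 + 35*k**2 + 50*k + 24). ✓
Telescoping: Σ = s_(9) − s_(2) = 73/440 − (3/20) = 7/440.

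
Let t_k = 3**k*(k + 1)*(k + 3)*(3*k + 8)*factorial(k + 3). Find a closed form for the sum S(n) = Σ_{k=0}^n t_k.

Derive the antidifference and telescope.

S(n) = 3**(n + 1)*(n + 1)*(n + 2)*factorial(n + 4)

Compute t_(k+1)/t_k: get 3*(k + 2)*(k + 4)**2*(3*k + 11)/((k + 1)*(k + 3)*(3*k + 8)).
A = 3*k + 12, B = 1, C = k**3 + 20*k**2/3 + 41*k/3 + 8.
Solve (3*k + 12)·f(k+1) − (1)·f(k) = k**3 + 20*k**2/3 + 41*k/3 + 8.
From deg A=1, deg B=0, deg C=3: d=2.
Match coefficients ⇒ f(k) = k*(k + 1)/3.
So s_k = (B(k−1)f/C)·t_k = (k/((k + 3)*(3*k + 8)))·t_k = 3**k*k*(k + 1)*factorial(k + 3).
Δs = 3**k*(k + 1)*(k + 3)*(3*k + 8)*factorial(k + 3), as required.
Telescope: S(n) = s_(n+1) − s_(0) = 3**(n + 1)*(n + 1)*(n + 2)*factorial(n + 4) − (0) = 3**(n + 1)*(n + 1)*(n + 2)*factorial(n + 4).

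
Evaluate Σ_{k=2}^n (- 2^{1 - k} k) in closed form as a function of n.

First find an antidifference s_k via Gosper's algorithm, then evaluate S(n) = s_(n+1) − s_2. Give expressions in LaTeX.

S(n) = 2^{- n} \left(- 3 \cdot 2^{n} + 2 n + 4\right)

Step 1: r(k) = (k + 1)/(2*k).
So A=1/2 and B=1, with C=k.
f must satisfy (1/2)·f(k+1) − (1)·f(k) = k.
d = 1 from the (0,0,1) case.
Solving with deg f ≤ 1: f(k) = -2*(k + 1).
R(k) = B(k−1)·f(k)/C(k) = -2*(k + 1)/k; s_k = R·t_k = 2**(2 - k)*(k + 1).
Δs = -2**(1 - k)*k, as required.
Σ_(k=2)^n t_k = s_(n+1) − s_(2) = (2**(1 - n)*(n + 2)) − (3), i.e. (-3*2**n + 2*n + 4)/2**n.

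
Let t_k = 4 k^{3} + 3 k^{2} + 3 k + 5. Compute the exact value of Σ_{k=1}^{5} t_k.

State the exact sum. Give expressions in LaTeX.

Σ = 1135

The ratio is (4*k**3 + 15*k**2 + 21*k + 15)/(4*k**3 + 3*k**2 + 3*k + 5).
Take A(k)=1, B(k)=1, C(k)=k**3 + 3*k**2/4 + 3*k/4 + 5/4.
Set up (1)·f(k+1) − (1)·f(k) − (k**3 + 3*k**2/4 + 3*k/4 + 5/4) = 0.
Degrees (0,0,3) ⇒ d ≤ 4.
A polynomial solution: f(k) = k*(k**3 - k**2 + k + 4)/4.
Then R = B(k−1)f/C = k*(k**3 - k**2 + k + 4)/(4*k**3 + 3*k**2 + 3*k + 5), so s_k = R(k)·t_k = k*(k**3 - k**2 + k + 4).
s_(k+1) − s_k = 4*k**3 + 3*k**2 + 3*k + 5 = t_k.
Σ_(k=1)^(5) t_k = s_(6) − s_(1) = 1140 − (5) = 1135.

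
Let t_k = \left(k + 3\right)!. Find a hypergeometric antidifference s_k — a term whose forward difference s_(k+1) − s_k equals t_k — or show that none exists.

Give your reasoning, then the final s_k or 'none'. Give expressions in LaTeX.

none — t_k is not Gosper-summable

t_(k+1)/t_k = k + 4.
Gosper form: A/B · C(k+1)/C(k) with A=k + 4, B=1, C=1.
Solve (k + 4)·f(k+1) − (1)·f(k) = 1.
deg f ≤ -1 (via 1,0,0).
deg f ≤ -1 is impossible — no certificate.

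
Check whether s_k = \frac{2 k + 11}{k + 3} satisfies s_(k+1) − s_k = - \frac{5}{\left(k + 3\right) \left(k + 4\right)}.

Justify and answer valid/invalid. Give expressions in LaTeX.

valid (s_(k+1) − s_k reduces to t_k)

s_(k+1) = (2*k + 13)/(k + 4)
s_(k+1) − s_k = -5/(k**2 + 7*k + 12)
(s_(k+1) − s_k) − t_k = 0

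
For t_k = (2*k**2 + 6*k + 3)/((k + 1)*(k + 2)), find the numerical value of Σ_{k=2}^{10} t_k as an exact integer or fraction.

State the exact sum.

Ratio r(k) = (k + 1)*(6*k + 2*(k + 1)**2 + 9)/((k + 3)*(2*k**2 + 6*k + 3)).
A = k + 1, B = k + 3, C = k**2 + 3*k + 3/2.
Set up (k + 1)·f(k+1) − (k + 2)·f(k) − (k**2 + 3*k + 3/2) = 0.
Degrees (1,1,2) ⇒ d ≤ 2.
Solving with deg f ≤ 2: f(k) = k*(2*k + 1)/2.
R(k) = B(k−1)·f(k)/C(k) = k*(k + 2)*(2*k + 1)/(2*k**2 + 6*k + 3); s_k = R·t_k = k*(2*k + 1)/(k + 1).
Verify: (2*k**2 + 6*k + 3)/(k**2 + 3*k + 2) matches t_k.
Σ_(k=2)^(10) t_k = s_(11) − s_(2) = 253/12 − (10/3) = 71/4.

Σ = 71/4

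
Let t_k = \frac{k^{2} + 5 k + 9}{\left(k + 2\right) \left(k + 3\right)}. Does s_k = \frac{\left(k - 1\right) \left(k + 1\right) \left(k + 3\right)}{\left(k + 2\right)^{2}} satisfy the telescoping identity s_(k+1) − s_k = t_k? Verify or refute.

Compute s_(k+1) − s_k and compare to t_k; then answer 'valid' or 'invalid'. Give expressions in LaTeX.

Invalid: residual \frac{- 2 k^{2} - 16 k - 27}{k^{4} + 10 k^{3} + 37 k^{2} + 60 k + 36} ≠ 0.

s_(k+1) = k*(k + 2)*(k + 4)/(k + 3)**2
s_(k+1) − s_k = (k*(k + 2)**3*(k + 4) - (k - 1)*(k + 1)*(k + 3)**3)/((k + 2)**2*(k + 3)**2)
(s_(k+1) − s_k) − t_k = (-2*k**2 - 16*k - 27)/(k**4 + 10*k**3 + 37*k**2 + 60*k + 36)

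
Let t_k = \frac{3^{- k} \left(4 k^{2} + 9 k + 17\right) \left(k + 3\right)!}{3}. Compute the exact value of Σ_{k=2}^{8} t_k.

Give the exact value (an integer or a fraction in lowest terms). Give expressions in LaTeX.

t_(k+1)/t_k = (k + 4)*(9*k + 4*(k + 1)**2 + 26)/(3*(4*k**2 + 9*k + 17)).
So A=k/3 + 4/3 and B=1, with C=k**2 + 9*k/4 + 17/4.
Need (k/3 + 4/3)·f(k+1) − (1)·f(k) = k**2 + 9*k/4 + 17/4.
From deg A=1, deg B=0, deg C=2: d=1.
Solve for f: f(k) = 3*(4*k + 1)/4 (degree 1 ≤ 1).
Certificate R = B(k−1)f/C = 3*(4*k + 1)/(4*k**2 + 9*k + 17) gives s_k = (4*k + 1)*factorial(k + 3)/3**k.
s_(k+1) − s_k = (4*k**2 + 9*k + 17)*factorial(k + 3)/(3*3**k) = t_k.
Evaluate s at k=9 and k=2: 72934400/81 and 120; difference 72924680/81.

Σ = 72924680/81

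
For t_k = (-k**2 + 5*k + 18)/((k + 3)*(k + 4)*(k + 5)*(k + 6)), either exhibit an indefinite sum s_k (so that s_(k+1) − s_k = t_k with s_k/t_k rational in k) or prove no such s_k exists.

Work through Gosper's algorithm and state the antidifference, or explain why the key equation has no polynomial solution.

s_k = k*(k**2 + 27*k + 62)/(15*(k + 3)*(k + 4)*(k + 5))

Ratio r(k) = (k**3 - 31*k - 66)/(k**3 + 2*k**2 - 53*k - 126).
Normal form (A,B,C) = (k + 3, k + 7, k**2 - 5*k - 18).
Need (k + 3)·f(k+1) − (k + 6)·f(k) = k**2 - 5*k - 18.
d = 3 from the (1,1,2) case.
A polynomial solution: f(k) = -k*(k**2 + 27*k + 62)/15.
Certificate R = B(k−1)f/C = -k*(k + 6)*(k**2 + 27*k + 62)/(15*(k**2 - 5*k - 18)) gives s_k = k*(k**2 + 27*k + 62)/(15*(k + 3)*(k + 4)*(k + 5)).
s_(k+1) − s_k = (-k**2 + 5*k + 18)/(k**4 + 18*k**3 + 119*k**2 + 342*k + 360) = t_k.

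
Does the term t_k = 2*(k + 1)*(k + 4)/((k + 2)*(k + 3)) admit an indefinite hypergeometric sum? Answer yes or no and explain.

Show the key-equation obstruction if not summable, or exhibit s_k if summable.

Yes. s_k = 2*k*(k + 1)/(k + 2).

The ratio is (k + 2)**2*(k + 5)/((k + 1)*(k + 4)**2).
Normal form (A,B,C) = (k + 2, k + 4, k**2 + 5*k + 4).
Key eq: (k + 2)·f(k+1) = (k + 3)·f(k) + (k**2 + 5*k + 4).
Degrees (1,1,2) ⇒ d ≤ 2.
Solving with deg f ≤ 2: f(k) = k*(k + 1).
So s_k = (B(k−1)f/C)·t_k = (k*(k + 3)/(k + 4))·t_k = 2*k*(k + 1)/(k + 2).
Δs = 2*(k**2 + 5*k + 4)/(k**2 + 5*k + 6), as required.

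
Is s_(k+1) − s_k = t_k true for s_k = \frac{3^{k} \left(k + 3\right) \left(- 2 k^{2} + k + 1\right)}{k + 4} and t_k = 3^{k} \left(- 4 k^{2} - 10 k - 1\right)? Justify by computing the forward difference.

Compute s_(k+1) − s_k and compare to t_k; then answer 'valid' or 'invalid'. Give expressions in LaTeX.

Invalid: residual \frac{3^{k} \left(4 k^{3} + 24 k^{2} + 42 k + 5\right)}{k^{2} + 9 k + 20} ≠ 0.

s_(k+1) = 3**(k + 1)*(k + 4)*(k - 2*(k + 1)**2 + 2)/(k + 5)
s_(k+1) − s_k = 3**k*(-4*k**4 - 42*k**3 - 147*k**2 - 167*k - 15)/(k**2 + 9*k + 20)
(s_(k+1) − s_k) − t_k = 3**k*(4*k**3 + 24*k**2 + 42*k + 5)/(k**2 + 9*k + 20)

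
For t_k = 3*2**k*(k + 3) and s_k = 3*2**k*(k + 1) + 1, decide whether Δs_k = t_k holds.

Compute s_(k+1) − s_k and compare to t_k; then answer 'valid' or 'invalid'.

s_(k+1) = 6*2**k*(k + 2) + 1
s_(k+1) − s_k = 3*2**k*(k + 3)
(s_(k+1) − s_k) − t_k = 0

valid (s_(k+1) − s_k reduces to t_k)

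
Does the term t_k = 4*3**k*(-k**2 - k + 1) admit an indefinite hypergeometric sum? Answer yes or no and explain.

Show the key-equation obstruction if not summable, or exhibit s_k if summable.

Step 1: r(k) = 3*(k + (k + 1)**2)/(k**2 + k - 1).
Normal form (A,B,C) = (3, 1, k**2 + k - 1).
Key eq: (3)·f(k+1) = (1)·f(k) + (k**2 + k - 1).
From deg A=0, deg B=0, deg C=2: d=2.
Coefficient equations give f(k) = (2*k**2 - 4*k + 1)/4.
So s_k = (B(k−1)f/C)·t_k = ((2*k**2 - 4*k + 1)/(4*(k**2 + k - 1)))·t_k = 3**k*(-2*k**2 + 4*k - 1).
s_(k+1) − s_k = 4*3**k*(-k**2 - k + 1) = t_k.

Yes. s_k = 3**k*(-2*k**2 + 4*k - 1).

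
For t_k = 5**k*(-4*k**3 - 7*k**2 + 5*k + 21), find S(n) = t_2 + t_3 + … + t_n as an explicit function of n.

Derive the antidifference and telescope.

The ratio is 5*(4*k**3 + 19*k**2 + 21*k - 15)/(4*k**3 + 7*k**2 - 5*k - 21).
A = 5, B = 1, C = k**3 + 7*k**2/4 - 5*k/4 - 21/4.
Solve (5)·f(k+1) − (1)·f(k) = k**3 + 7*k**2/4 - 5*k/4 - 21/4.
Bound: deg f ≤ 3.
Solving with deg f ≤ 3: f(k) = (k**3 - 2*k**2 - 4)/4.
Certificate R = B(k−1)f/C = (k**3 - 2*k**2 - 4)/(4*k**3 + 7*k**2 - 5*k - 21) gives s_k = 5**k*(-k**3 + 2*k**2 + 4).
s_(k+1) − s_k = 5**k*(-4*k**3 - 7*k**2 + 5*k + 21) = t_k.
Telescope: S(n) = s_(n+1) − s_(2) = 5**(n + 1)*(-n**3 - n**2 + n + 5) − (100) = -5*5**n*n**3 - 5*5**n*n**2 + 5*5**n*n + 25*5**n - 100.

S(n) = -5*5**n*n**3 - 5*5**n*n**2 + 5*5**n*n + 25*5**n - 100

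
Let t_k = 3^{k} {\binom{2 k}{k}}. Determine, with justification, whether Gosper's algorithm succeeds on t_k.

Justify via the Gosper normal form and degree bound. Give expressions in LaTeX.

Compute t_(k+1)/t_k: get 6*(2*k + 1)/(k + 1).
So A=12*k + 6 and B=k + 1, with C=1.
Set up (12*k + 6)·f(k+1) − (k)·f(k) − (1) = 0.
d = -1 from the (1,1,0) case.
Bound -1 < 0, so the key equation has no polynomial solution.

No — t_k has no hypergeometric antidifference.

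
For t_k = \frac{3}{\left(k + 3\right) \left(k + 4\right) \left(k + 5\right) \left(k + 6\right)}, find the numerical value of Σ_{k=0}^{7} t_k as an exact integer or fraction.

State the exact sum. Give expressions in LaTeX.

Σ = 23/1430

Step 1: r(k) = (k + 3)/(k + 7).
Gosper form: A/B · C(k+1)/C(k) with A=k + 3, B=k + 7, C=1.
Set up (k + 3)·f(k+1) − (k + 6)·f(k) − (1) = 0.
From deg A=1, deg B=1, deg C=0: d=3.
Match coefficients ⇒ f(k) = k*(k**2 + 12*k + 47)/180.
So s_k = (B(k−1)f/C)·t_k = (k*(k + 6)*(k**2 + 12*k + 47)/180)·t_k = k*(k**2 + 12*k + 47)/(60*(k + 3)*(k + 4)*(k + 5)).
s_(k+1) − s_k = 3/(k**4 + 18*k**3 + 119*k**2 + 342*k + 360) = t_k.
Evaluate s at k=8 and k=0: 23/1430 and 0; difference 23/1430.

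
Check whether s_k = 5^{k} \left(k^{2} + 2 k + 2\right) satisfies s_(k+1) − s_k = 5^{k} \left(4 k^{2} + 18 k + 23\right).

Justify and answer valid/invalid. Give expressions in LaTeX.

Valid — Δs_k = t_k.

s_(k+1) = 5**(k + 1)*(k**2 + 4*k + 5)
s_(k+1) − s_k = 5**k*(4*k**2 + 18*k + 23)
(s_(k+1) − s_k) − t_k = 0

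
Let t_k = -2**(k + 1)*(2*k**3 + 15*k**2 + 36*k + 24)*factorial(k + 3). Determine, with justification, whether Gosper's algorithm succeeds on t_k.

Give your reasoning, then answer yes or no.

Compute t_(k+1)/t_k: get 2*(2*k**4 + 29*k**3 + 156*k**2 + 365*k + 308)/(2*k**3 + 15*k**2 + 36*k + 24).
A = 2*k + 8, B = 1, C = k**3 + 15*k**2/2 + 18*k + 12.
Key eq: (2*k + 8)·f(k+1) = (1)·f(k) + (k**3 + 15*k**2/2 + 18*k + 12).
From deg A=1, deg B=0, deg C=3: d=2.
A polynomial solution: f(k) = k*(k + 2)/2.
So s_k = (B(k−1)f/C)·t_k = (k*(k + 2)/(2*k**3 + 15*k**2 + 36*k + 24))·t_k = -2**(k + 1)*k*(k + 2)*factorial(k + 3).
Δs = -2**(k + 1)*(2*k**3 + 15*k**2 + 36*k + 24)*factorial(k + 3), as required.

Yes. s_k = -2**(k + 1)*k*(k + 2)*factorial(k + 3).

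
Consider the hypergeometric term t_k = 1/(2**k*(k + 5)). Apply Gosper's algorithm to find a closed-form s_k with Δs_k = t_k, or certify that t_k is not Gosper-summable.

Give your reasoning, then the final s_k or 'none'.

The ratio is (k + 5)/(2*(k + 6)).
Take A(k)=k/2 + 5/2, B(k)=k + 6, C(k)=1.
Key eq: (k/2 + 5/2)·f(k+1) = (k + 5)·f(k) + (1).
d = -1 from the (1,1,0) case.
Negative degree bound (-1): no f exists, t_k not Gosper-summable.

none — t_k is not Gosper-summable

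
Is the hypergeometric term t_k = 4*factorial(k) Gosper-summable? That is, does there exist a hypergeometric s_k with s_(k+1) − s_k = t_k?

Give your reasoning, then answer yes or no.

Ratio r(k) = k + 1.
So A=k + 1 and B=1, with C=1.
Solve (k + 1)·f(k+1) − (1)·f(k) = 1.
deg f ≤ -1 (via 1,0,0).
d = -1 < 0 ⇒ no nonzero polynomial f; not summable.

No — negative degree bound, so no certificate f.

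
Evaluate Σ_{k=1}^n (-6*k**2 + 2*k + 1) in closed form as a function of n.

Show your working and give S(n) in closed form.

S(n) = n*(-2*n**2 - 2*n + 1)

Step 1: r(k) = (6*k**2 + 10*k + 3)/(6*k**2 - 2*k - 1).
Normal form (A,B,C) = (1, 1, k**2 - k/3 - 1/6).
Key eq: (1)·f(k+1) = (1)·f(k) + (k**2 - k/3 - 1/6).
From deg A=0, deg B=0, deg C=2: d=3.
Solving with deg f ≤ 3: f(k) = k*(2*k**2 - 4*k + 1)/6.
Certificate R = B(k−1)f/C = k*(2*k**2 - 4*k + 1)/(6*k**2 - 2*k - 1) gives s_k = k*(-2*k**2 + 4*k - 1).
Check: Δs_k = -6*k**2 + 2*k + 1. ✓
Telescope: S(n) = s_(n+1) − s_(1) = -2*n**3 - 2*n**2 + n + 1 − (1) = n*(-2*n**2 - 2*n + 1).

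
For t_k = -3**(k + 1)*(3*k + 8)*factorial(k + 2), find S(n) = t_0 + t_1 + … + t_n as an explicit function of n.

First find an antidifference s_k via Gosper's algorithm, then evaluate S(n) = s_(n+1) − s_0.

S(n) = -9*3**n*factorial(n + 3) + 6

Compute t_(k+1)/t_k: get 3*(k + 3)*(3*k + 11)/(3*k + 8).
Normal form (A,B,C) = (3*k + 9, 1, k + 8/3).
Solve (3*k + 9)·f(k+1) − (1)·f(k) = k + 8/3.
From deg A=1, deg B=0, deg C=1: d=0.
Solve for f: f(k) = 1/3 (degree 0 ≤ 0).
Get s_k = R·t_k = -3**(k + 1)*factorial(k + 2) with R(k) = B(k−1)f(k)/C(k) = 1/(3*k + 8).
Check: Δs_k = -3**(k + 1)*(3*k + 8)*factorial(k + 2). ✓
Evaluate: s_(n+1) = -3**(n + 2)*factorial(n + 3); subtract s_(0) = -6 ⇒ S(n) = -9*3**n*factorial(n + 3) + 6.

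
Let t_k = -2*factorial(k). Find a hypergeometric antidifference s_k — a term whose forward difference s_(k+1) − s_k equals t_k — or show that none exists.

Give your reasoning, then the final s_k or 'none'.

t_(k+1)/t_k = k + 1.
A = k + 1, B = 1, C = 1.
Set up (k + 1)·f(k+1) − (1)·f(k) − (1) = 0.
deg f ≤ -1 (via 1,0,0).
deg f ≤ -1 is impossible — no certificate.

not Gosper-summable; s_k does not exist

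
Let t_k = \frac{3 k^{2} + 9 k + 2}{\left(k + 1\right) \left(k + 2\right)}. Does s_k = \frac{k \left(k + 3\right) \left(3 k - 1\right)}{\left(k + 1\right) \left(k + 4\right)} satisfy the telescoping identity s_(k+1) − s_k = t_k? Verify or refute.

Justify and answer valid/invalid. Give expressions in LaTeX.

Invalid: residual \frac{8 \left(- 2 k^{2} - 5 k - 1\right)}{k^{4} + 12 k^{3} + 49 k^{2} + 78 k + 40} ≠ 0.

s_(k+1) = (k + 1)*(k + 4)*(3*k + 2)/((k + 2)*(k + 5))
s_(k+1) − s_k = (3*k**4 + 36*k**3 + 127*k**2 + 158*k + 32)/(k**4 + 12*k**3 + 49*k**2 + 78*k + 40)
(s_(k+1) − s_k) − t_k = 8*(-2*k**2 - 5*k - 1)/(k**4 + 12*k**3 + 49*k**2 + 78*k + 40)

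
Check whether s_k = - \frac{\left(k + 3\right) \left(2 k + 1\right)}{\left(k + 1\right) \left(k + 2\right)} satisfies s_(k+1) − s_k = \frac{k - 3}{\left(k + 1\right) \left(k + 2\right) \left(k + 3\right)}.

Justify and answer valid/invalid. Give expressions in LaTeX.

s_(k+1) = -(k + 4)*(2*k + 3)/((k + 2)*(k + 3))
s_(k+1) − s_k = (k - 3)/(k**3 + 6*k**2 + 11*k + 6)
(s_(k+1) − s_k) − t_k = 0

Valid: the claim telescopes to t_k.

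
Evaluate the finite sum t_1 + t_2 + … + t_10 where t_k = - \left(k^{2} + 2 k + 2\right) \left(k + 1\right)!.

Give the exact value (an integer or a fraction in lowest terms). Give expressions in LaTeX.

Compute t_(k+1)/t_k: get (k + 2)*(2*k + (k + 1)**2 + 4)/(k**2 + 2*k + 2).
Take A(k)=k + 2, B(k)=1, C(k)=k**2 + 2*k + 2.
f must satisfy (k + 2)·f(k+1) − (1)·f(k) = k**2 + 2*k + 2.
d = 1 from the (1,0,2) case.
A polynomial solution: f(k) = k.
R(k) = B(k−1)·f(k)/C(k) = k/(k**2 + 2*k + 2); s_k = R·t_k = -k*factorial(k + 1).
Δs = -(k**2 + 2*k + 2)*factorial(k + 1), as required.
Telescoping: Σ = s_(11) − s_(1) = -5269017600 − (-2) = -5269017598.

Σ = -5269017598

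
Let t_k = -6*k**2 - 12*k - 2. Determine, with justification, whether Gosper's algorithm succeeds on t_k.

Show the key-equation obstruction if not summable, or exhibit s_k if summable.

Yes. s_k = k*(-2*k**2 - 3*k + 3).

t_(k+1)/t_k = (3*k**2 + 12*k + 10)/(3*k**2 + 6*k + 1).
Take A(k)=1, B(k)=1, C(k)=k**2 + 2*k + 1/3.
Set up (1)·f(k+1) − (1)·f(k) − (k**2 + 2*k + 1/3) = 0.
Degrees (0,0,2) ⇒ d ≤ 3.
Solving with deg f ≤ 3: f(k) = k*(2*k**2 + 3*k - 3)/6.
So s_k = (B(k−1)f/C)·t_k = (k*(2*k**2 + 3*k - 3)/(2*(3*k**2 + 6*k + 1)))·t_k = k*(-2*k**2 - 3*k + 3).
Δs = -6*k**2 - 12*k - 2, as required.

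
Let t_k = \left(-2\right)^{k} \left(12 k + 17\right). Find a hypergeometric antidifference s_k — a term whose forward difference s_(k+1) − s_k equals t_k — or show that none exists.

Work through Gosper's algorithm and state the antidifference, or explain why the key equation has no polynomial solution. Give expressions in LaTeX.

r(k) = 2*(-12*k - 29)/(12*k + 17) after simplifying.
So A=-2 and B=1, with C=k + 17/12.
Need (-2)·f(k+1) − (1)·f(k) = k + 17/12.
Degrees (0,0,1) ⇒ d ≤ 1.
Match coefficients ⇒ f(k) = -(4*k + 3)/12.
Certificate R = B(k−1)f/C = -(4*k + 3)/(12*k + 17) gives s_k = (-2)**k*(-4*k - 3).
Δs = (-2)**k*(12*k + 17), as required.

s_k = \left(-2\right)^{k} \left(- 4 k - 3\right)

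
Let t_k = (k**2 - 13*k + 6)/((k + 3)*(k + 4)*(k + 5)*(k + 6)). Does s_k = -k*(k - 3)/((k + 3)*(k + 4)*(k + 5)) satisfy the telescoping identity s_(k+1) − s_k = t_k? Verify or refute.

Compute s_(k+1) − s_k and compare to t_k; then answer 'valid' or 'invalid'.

s_(k+1) = -(k - 2)*(k + 1)/((k + 4)*(k + 5)*(k + 6))
s_(k+1) − s_k = (k**2 - 13*k + 6)/(k**4 + 18*k**3 + 119*k**2 + 342*k + 360)
(s_(k+1) − s_k) − t_k = 0

valid (s_(k+1) − s_k reduces to t_k)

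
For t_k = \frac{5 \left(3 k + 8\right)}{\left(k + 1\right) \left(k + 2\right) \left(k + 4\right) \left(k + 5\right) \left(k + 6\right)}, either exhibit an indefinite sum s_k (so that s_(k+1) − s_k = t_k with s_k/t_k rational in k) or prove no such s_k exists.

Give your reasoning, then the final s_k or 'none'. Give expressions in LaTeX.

r(k) = (k + 1)*(k + 4)*(3*k + 11)/((k + 3)*(k + 7)*(3*k + 8)) after simplifying.
So A=k + 1 and B=k + 7, with C=k**2 + 17*k/3 + 8.
Key eq: (k + 1)·f(k+1) = (k + 6)·f(k) + (k**2 + 17*k/3 + 8).
deg f ≤ 5 (via 1,1,2).
Solving with deg f ≤ 5: f(k) = k*(k + 2)*(k + 3)*(k**2 + 10*k + 29)/60.
So s_k = (B(k−1)f/C)·t_k = (k*(k + 2)*(k + 6)*(k**2 + 10*k + 29)/(20*(3*k + 8)))·t_k = k*(k**2 + 10*k + 29)/(4*(k**3 + 10*k**2 + 29*k + 20)).
Verify: 5*(3*k + 8)/(k**5 + 18*k**4 + 121*k**3 + 372*k**2 + 508*k + 240) matches t_k.

s_k = \frac{k \left(k^{2} + 10 k + 29\right)}{4 \left(k^{3} + 10 k^{2} + 29 k + 20\right)}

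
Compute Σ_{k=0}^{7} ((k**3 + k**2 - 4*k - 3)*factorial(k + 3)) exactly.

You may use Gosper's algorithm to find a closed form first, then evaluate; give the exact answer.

r(k) = (k**4 + 8*k**3 + 17*k**2 - k - 20)/(k**3 + k**2 - 4*k - 3) after simplifying.
Gosper form: A/B · C(k+1)/C(k) with A=k + 4, B=1, C=k**3 + k**2 - 4*k - 3.
Solve (k + 4)·f(k+1) − (1)·f(k) = k**3 + k**2 - 4*k - 3.
deg f ≤ 2 (via 1,0,3).
Solving with deg f ≤ 2: f(k) = (k - 3)*(k - 1).
Certificate R = B(k−1)f/C = (k - 3)*(k - 1)/(k**3 + k**2 - 4*k - 3) gives s_k = (k - 3)*(k - 1)*factorial(k + 3).
Δs = (k**3 + k**2 - 4*k - 3)*factorial(k + 3), as required.
Sum = s_(8) − s_(0); s_(8) = 1397088000, s_(0) = 18 ⇒ 1397087982.

Σ = 1397087982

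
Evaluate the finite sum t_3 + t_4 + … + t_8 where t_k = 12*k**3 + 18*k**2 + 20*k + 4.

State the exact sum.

Σ = 19710

Ratio r(k) = (6*k**3 + 27*k**2 + 46*k + 27)/(6*k**3 + 9*k**2 + 10*k + 2).
So A=1 and B=1, with C=k**3 + 3*k**2/2 + 5*k/3 + 1/3.
Need (1)·f(k+1) − (1)·f(k) = k**3 + 3*k**2/2 + 5*k/3 + 1/3.
Bound: deg f ≤ 4.
Coefficient equations give f(k) = k*(3*k**3 + 4*k - 3)/12.
Get s_k = R·t_k = k*(3*k**3 + 4*k - 3) with R(k) = B(k−1)f(k)/C(k) = k*(3*k**3 + 4*k - 3)/(2*(6*k**3 + 9*k**2 + 10*k + 2)).
Δs = 12*k**3 + 18*k**2 + 20*k + 4, as required.
Σ_(k=3)^(8) t_k = s_(9) − s_(3) = 19980 − (270) = 19710.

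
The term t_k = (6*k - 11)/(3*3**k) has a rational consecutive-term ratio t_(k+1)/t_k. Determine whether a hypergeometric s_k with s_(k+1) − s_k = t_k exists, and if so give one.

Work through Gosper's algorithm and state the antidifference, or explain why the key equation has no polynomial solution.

The ratio is (6*k - 5)/(3*(6*k - 11)).
So A=1/3 and B=1, with C=k - 11/6.
Key eq: (1/3)·f(k+1) = (1)·f(k) + (k - 11/6).
From deg A=0, deg B=0, deg C=1: d=1.
Coefficient equations give f(k) = -(3*k - 4)/2.
So s_k = (B(k−1)f/C)·t_k = (-3*(3*k - 4)/(6*k - 11))·t_k = (4 - 3*k)/3**k.
Verify: (6*k - 11)/(3*3**k) matches t_k.

s_k = (4 - 3*k)/3**k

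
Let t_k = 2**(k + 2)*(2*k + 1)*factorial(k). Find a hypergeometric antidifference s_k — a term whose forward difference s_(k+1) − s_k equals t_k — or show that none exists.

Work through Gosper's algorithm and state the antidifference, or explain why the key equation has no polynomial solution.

Compute t_(k+1)/t_k: get 2*(k + 1)*(2*k + 3)/(2*k + 1).
Gosper form: A/B · C(k+1)/C(k) with A=2*k + 2, B=1, C=k + 1/2.
Solve (2*k + 2)·f(k+1) − (1)·f(k) = k + 1/2.
From deg A=1, deg B=0, deg C=1: d=0.
A polynomial solution: f(k) = 1/2.
Get s_k = R·t_k = 2**(k + 2)*factorial(k) with R(k) = B(k−1)f(k)/C(k) = 1/(2*k + 1).
Δs = 2**(k + 2)*(2*k + 1)*factorial(k), as required.

s_k = 2**(k + 2)*factorial(k)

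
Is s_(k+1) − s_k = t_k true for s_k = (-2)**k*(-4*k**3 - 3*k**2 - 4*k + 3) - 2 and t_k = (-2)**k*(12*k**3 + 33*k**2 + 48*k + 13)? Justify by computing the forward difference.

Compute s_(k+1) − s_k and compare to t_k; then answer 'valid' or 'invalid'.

s_(k+1) = 2*(-2)**k*(4*k + 4*(k + 1)**3 + 3*(k + 1)**2 + 1) - 2
s_(k+1) − s_k = (-2)**k*(12*k**3 + 33*k**2 + 48*k + 13)
(s_(k+1) − s_k) − t_k = 0

valid (s_(k+1) − s_k reduces to t_k)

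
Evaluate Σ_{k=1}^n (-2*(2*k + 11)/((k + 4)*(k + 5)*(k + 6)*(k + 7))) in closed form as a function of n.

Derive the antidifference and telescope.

S(n) = 2*n*(-n - 12)/(35*(n**2 + 12*n + 35))

r(k) = (k + 4)*(2*k + 13)/((k + 8)*(2*k + 11)) after simplifying.
Take A(k)=k + 4, B(k)=k + 8, C(k)=k + 11/2.
f must satisfy (k + 4)·f(k+1) − (k + 7)·f(k) = k + 11/2.
Bound: deg f ≤ 3.
Solving with deg f ≤ 3: f(k) = k*(k + 5)*(k + 10)/48.
Then R = B(k−1)f/C = k*(k + 5)*(k + 7)*(k + 10)/(24*(2*k + 11)), so s_k = R(k)·t_k = k*(-k - 10)/(12*(k**2 + 10*k + 24)).
Verify: 2*(-2*k - 11)/(k**4 + 22*k**3 + 179*k**2 + 638*k + 840) matches t_k.
Telescope: S(n) = s_(n+1) − s_(1) = (-n**2 - 12*n - 11)/(12*(n**2 + 12*n + 35)) − (-11/420) = 2*n*(-n - 12)/(35*(n**2 + 12*n + 35)).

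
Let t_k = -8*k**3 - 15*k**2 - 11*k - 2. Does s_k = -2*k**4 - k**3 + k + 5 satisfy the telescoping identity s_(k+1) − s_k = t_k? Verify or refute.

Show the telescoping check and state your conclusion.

s_(k+1) = k - 2*(k + 1)**4 - (k + 1)**3 + 6
s_(k+1) − s_k = -8*k**3 - 15*k**2 - 11*k - 2
(s_(k+1) − s_k) − t_k = 0

Valid: the claim telescopes to t_k.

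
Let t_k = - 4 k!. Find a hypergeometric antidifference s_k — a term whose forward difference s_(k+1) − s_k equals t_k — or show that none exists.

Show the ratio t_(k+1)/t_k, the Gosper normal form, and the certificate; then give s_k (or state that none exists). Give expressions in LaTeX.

none (Gosper's algorithm certifies no s_k)

Step 1: r(k) = k + 1.
Normal form (A,B,C) = (k + 1, 1, 1).
Set up (k + 1)·f(k+1) − (1)·f(k) − (1) = 0.
d = -1 from the (1,0,0) case.
Bound -1 < 0, so the key equation has no polynomial solution.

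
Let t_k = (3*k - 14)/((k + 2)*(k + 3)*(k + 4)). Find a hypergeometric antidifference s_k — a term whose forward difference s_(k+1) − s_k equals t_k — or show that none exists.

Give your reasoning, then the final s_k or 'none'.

s_k = k*(-2*k - 19)/(3*(k + 2)*(k + 3))

Ratio r(k) = (k + 2)*(3*k - 11)/((k + 5)*(3*k - 14)).
Take A(k)=k + 2, B(k)=k + 5, C(k)=k - 14/3.
Solve (k + 2)·f(k+1) − (k + 4)·f(k) = k - 14/3.
d = 2 from the (1,1,1) case.
Solve for f: f(k) = -k*(2*k + 19)/9 (degree 2 ≤ 2).
Certificate R = B(k−1)f/C = -k*(k + 4)*(2*k + 19)/(3*(3*k - 14)) gives s_k = k*(-2*k - 19)/(3*(k + 2)*(k + 3)).
s_(k+1) − s_k = (3*k - 14)/(k**3 + 9*k**2 + 26*k + 24) = t_k.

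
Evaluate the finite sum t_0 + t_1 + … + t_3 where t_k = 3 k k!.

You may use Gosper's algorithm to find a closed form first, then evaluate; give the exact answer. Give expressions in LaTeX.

Σ = 69

The ratio is (k + 1)**2/k.
Factor: A=k + 1; B=1; C=k.
Solve (k + 1)·f(k+1) − (1)·f(k) = k.
deg f ≤ 0 (via 1,0,1).
A polynomial solution: f(k) = 1.
Get s_k = R·t_k = 3*factorial(k) with R(k) = B(k−1)f(k)/C(k) = 1/k.
Δs = 3*k*factorial(k), as required.
Telescoping: Σ = s_(4) − s_(0) = 72 − (3) = 69.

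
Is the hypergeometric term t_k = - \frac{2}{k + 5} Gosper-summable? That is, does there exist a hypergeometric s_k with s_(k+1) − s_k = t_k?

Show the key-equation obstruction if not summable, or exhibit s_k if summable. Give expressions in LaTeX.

No; the coefficient equations for f are inconsistent.

t_(k+1)/t_k = (k + 5)/(k + 6).
Factor: A=k + 5; B=k + 6; C=1.
Key eq: (k + 5)·f(k+1) = (k + 5)·f(k) + (1).
Bound: deg f ≤ 0.
f = c0 ⇒ A·f(k+1) − B(k−1)·f(k) − C = -1. The system {-1 = 0} is inconsistent; no antidifference.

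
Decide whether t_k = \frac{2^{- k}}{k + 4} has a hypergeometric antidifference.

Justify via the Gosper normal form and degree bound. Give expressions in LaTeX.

No — t_k has no hypergeometric antidifference.

t_(k+1)/t_k = (k + 4)/(2*(k + 5)).
So A=k/2 + 2 and B=k + 5, with C=1.
Need (k/2 + 2)·f(k+1) − (k + 4)·f(k) = 1.
Bound: deg f ≤ -1.
d = -1 < 0 ⇒ no nonzero polynomial f; not summable.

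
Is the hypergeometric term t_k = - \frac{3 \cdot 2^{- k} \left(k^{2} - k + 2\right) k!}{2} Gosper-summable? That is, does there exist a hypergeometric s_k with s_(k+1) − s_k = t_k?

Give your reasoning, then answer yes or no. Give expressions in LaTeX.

Yes. s_k = - 3 \cdot 2^{- k} \left(k - 1\right) k!.

The ratio is (k + 1)*(-k + (k + 1)**2 + 1)/(2*(k**2 - k + 2)).
A = k/2 + 1/2, B = 1, C = k**2 - k + 2.
Solve (k/2 + 1/2)·f(k+1) − (1)·f(k) = k**2 - k + 2.
Degrees (1,0,2) ⇒ d ≤ 1.
Coefficient equations give f(k) = 2*(k - 1).
R(k) = B(k−1)·f(k)/C(k) = 2*(k - 1)/(k**2 - k + 2); s_k = R·t_k = -3*(k - 1)*factorial(k)/2**k.
s_(k+1) − s_k = -3*(k**2 - k + 2)*factorial(k)/(2*2**k) = t_k.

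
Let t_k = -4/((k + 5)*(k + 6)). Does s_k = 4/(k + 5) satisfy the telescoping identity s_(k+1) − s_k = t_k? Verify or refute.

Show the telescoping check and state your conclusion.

Valid: the claim telescopes to t_k.

s_(k+1) = 4/(k + 6)
s_(k+1) − s_k = -4/((k + 5)*(k + 6))
(s_(k+1) − s_k) − t_k = 0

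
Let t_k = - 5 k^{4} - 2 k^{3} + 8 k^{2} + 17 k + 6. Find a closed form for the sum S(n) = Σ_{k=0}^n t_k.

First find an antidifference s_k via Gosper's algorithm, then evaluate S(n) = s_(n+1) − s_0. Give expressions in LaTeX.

The ratio is (5*k**4 + 22*k**3 + 28*k**2 - 7*k - 24)/(5*k**4 + 2*k**3 - 8*k**2 - 17*k - 6).
Gosper form: A/B · C(k+1)/C(k) with A=1, B=1, C=k**4 + 2*k**3/5 - 8*k**2/5 - 17*k/5 - 6/5.
Need (1)·f(k+1) − (1)·f(k) = k**4 + 2*k**3/5 - 8*k**2/5 - 17*k/5 - 6/5.
deg f ≤ 5 (via 0,0,4).
Solving with deg f ≤ 5: f(k) = k*(k**4 - 2*k**3 - 2*k**2 - 4*k + 1)/5.
Then R = B(k−1)f/C = k*(k**4 - 2*k**3 - 2*k**2 - 4*k + 1)/(5*k**4 + 2*k**3 - 8*k**2 - 17*k - 6), so s_k = R(k)·t_k = k*(-k**4 + 2*k**3 + 2*k**2 + 4*k - 1).
Δs = -5*k**4 - 2*k**3 + 8*k**2 + 17*k + 6, as required.
Telescope: S(n) = s_(n+1) − s_(0) = -n**5 - 3*n**4 + 12*n**2 + 16*n + 6 − (0) = -n**5 - 3*n**4 + 12*n**2 + 16*n + 6.

S(n) = - n^{5} - 3 n^{4} + 12 n^{2} + 16 n + 6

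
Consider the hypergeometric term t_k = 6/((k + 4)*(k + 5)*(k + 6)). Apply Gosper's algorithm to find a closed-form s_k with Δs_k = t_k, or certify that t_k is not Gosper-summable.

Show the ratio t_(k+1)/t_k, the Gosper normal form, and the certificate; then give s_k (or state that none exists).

r(k) = (k + 4)/(k + 7) after simplifying.
A = k + 4, B = k + 7, C = 1.
f must satisfy (k + 4)·f(k+1) − (k + 6)·f(k) = 1.
deg f ≤ 2 (via 1,1,0).
Match coefficients ⇒ f(k) = k*(k + 9)/40.
So s_k = (B(k−1)f/C)·t_k = (k*(k + 6)*(k + 9)/40)·t_k = 3*k*(k + 9)/(20*(k + 4)*(k + 5)).
Check: Δs_k = 6/(k**3 + 15*k**2 + 74*k + 120). ✓

s_k = 3*k*(k + 9)/(20*(k + 4)*(k + 5))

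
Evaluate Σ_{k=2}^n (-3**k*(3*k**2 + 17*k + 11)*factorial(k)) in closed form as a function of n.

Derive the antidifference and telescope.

S(n) = -3*3**n*n**2*factorial(n) - 18*3**n*n*factorial(n) - 15*3**n*factorial(n) + 108

t_(k+1)/t_k = 3*(3*k**3 + 26*k**2 + 54*k + 31)/(3*k**2 + 17*k + 11).
A = 3*k + 3, B = 1, C = k**2 + 17*k/3 + 11/3.
Key eq: (3*k + 3)·f(k+1) = (1)·f(k) + (k**2 + 17*k/3 + 11/3).
deg f ≤ 1 (via 1,0,2).
Solving with deg f ≤ 1: f(k) = (k + 4)/3.
So s_k = (B(k−1)f/C)·t_k = ((k + 4)/(3*k**2 + 17*k + 11))·t_k = -3**k*(k + 4)*factorial(k).
Check: Δs_k = -3**k*(3*k**2 + 17*k + 11)*factorial(k). ✓
Telescope: S(n) = s_(n+1) − s_(2) = -3**(n + 1)*(n + 5)*factorial(n + 1) − (-108) = -3*3**n*n**2*factorial(n) - 18*3**n*n*factorial(n) - 15*3**n*factorial(n) + 108.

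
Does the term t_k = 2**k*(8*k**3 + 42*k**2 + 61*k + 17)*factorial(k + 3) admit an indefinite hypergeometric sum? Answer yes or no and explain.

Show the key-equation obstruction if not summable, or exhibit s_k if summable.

Yes. s_k = 2**k*(4*k**2 - k - 1)*factorial(k + 3).

Step 1: r(k) = 2*(8*k**4 + 98*k**3 + 433*k**2 + 804*k + 512)/(8*k**3 + 42*k**2 + 61*k + 17).
A = 2*k + 8, B = 1, C = k**3 + 21*k**2/4 + 61*k/8 + 17/8.
Solve (2*k + 8)·f(k+1) − (1)·f(k) = k**3 + 21*k**2/4 + 61*k/8 + 17/8.
deg f ≤ 2 (via 1,0,3).
Solving with deg f ≤ 2: f(k) = (4*k**2 - k - 1)/8.
Then R = B(k−1)f/C = (4*k**2 - k - 1)/(8*k**3 + 42*k**2 + 61*k + 17), so s_k = R(k)·t_k = 2**k*(4*k**2 - k - 1)*factorial(k + 3).
s_(k+1) − s_k = 2**k*(8*k**3 + 42*k**2 + 61*k + 17)*factorial(k + 3) = t_k.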